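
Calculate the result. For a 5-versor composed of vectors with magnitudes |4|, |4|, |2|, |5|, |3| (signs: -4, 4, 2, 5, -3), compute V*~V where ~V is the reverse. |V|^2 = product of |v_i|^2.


Each vector v_i has |v_i|^2 = s_i^2
Squared scales: (-4)^2 = 16, 4^2 = 16, 2^2 = 4, 5^2 = 25, (-3)^2 = 9
|V|^2 = 16 * 16 * 4 * 25 * 9
= 230400


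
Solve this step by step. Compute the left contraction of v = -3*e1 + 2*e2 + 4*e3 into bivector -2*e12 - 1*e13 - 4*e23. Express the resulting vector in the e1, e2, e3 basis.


Left contraction v _| B = <vB>_1 (grade-1 part of the geometric product vB).
Using e1_|e12 = e2, e2_|e12 = -e1, e1_|e13 = e3, e3_|e13 = -e1, e2_|e23 = e3, e3_|e23 = -e2:
e1 coeff: -v2*b12 - v3*b13 = -(2)*(-2) - (4)*(-1) = 8
e2 coeff: v1*b12 - v3*b23 = (-3)*(-2) - (4)*(-4) = 22
e3 coeff: v1*b13 + v2*b23 = (-3)*(-1) + (2)*(-4) = -5
v _| B = 8*e1 + 22*e2 - 5*e3


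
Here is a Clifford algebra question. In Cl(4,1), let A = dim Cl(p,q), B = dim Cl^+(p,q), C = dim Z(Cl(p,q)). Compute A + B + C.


n = 4 + 1 = 5
Total dim = 2^5 = 32
Even subalgebra dim = 2^4 = 16
n is odd, so center dim = 2
Sum = 32 + 16 + 2 = 50


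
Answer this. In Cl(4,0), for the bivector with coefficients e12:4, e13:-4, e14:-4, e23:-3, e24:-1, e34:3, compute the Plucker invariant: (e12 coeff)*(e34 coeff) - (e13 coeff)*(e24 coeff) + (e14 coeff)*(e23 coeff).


Plucker relation: af - be + cd
a*f = 4*3 = 12
b*e = (-4)*(-1) = 4
c*d = (-4)*(-3) = 12
af - be + cd = 12 - 4 + 12
= 20


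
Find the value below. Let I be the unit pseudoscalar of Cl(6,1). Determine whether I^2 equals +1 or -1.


The pseudoscalar I = e1...e_n (product of all n generators) of Cl(p,q) satisfies I^2 = (-1)^(q + n(n-1)/2).
p = 6, q = 1, n = p + q = 7
n(n-1)/2 = 7 * 6 / 2 = 21
Exponent = q + n(n-1)/2 = 1 + 21 = 22
I^2 = (-1)^22 = +1


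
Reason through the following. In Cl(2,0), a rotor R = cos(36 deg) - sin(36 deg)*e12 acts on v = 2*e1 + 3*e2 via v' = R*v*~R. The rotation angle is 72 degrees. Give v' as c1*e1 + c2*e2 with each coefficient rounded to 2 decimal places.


Rotor R = cos(36deg) - sin(36deg)*e12
Rotation angle theta = 2 * 36 = 72 degrees
v' = R*v*~R rotates v by theta.
cos(72deg) = 0.3090, sin(72deg) = 0.9511
v'_1 = 2*cos(72deg) - 3*sin(72deg)
= 2*0.3090 - 3*0.9511
= -2.24
v'_2 = 2*sin(72deg) + 3*cos(72deg)
= 2*0.9511 + 3*0.3090
= 2.83
v' = -2.24*e1 + 2.83*e2


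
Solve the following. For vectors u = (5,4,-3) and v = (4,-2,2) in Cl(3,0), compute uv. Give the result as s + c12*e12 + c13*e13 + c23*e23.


In Cl(3,0): e_i^2 = 1, e_ie_j = -e_je_i for i != j.
Scalar part = u . v = 5*4 + 4*(-2) + (-3)*2
= 20 + (-8) + (-6) = 6
e12 coeff = 5*(-2) - 4*4 = -10 - 16 = -26
e13 coeff = 5*2 - (-3)*4 = 10 - (-12) = 22
e23 coeff = 4*2 - (-3)*(-2) = 8 - 6 = 2
uv = 6 - 26*e12 + 22*e13 + 2*e23


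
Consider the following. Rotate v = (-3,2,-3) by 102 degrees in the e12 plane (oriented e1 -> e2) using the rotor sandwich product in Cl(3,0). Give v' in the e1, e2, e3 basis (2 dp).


Rotor R = cos(51deg) - sin(51deg)*e12
Rotation angle theta = 2 * 51 = 102 degrees in the e12 plane (e1 -> e2).
The component perpendicular to the plane (e3) is invariant: v'_3 = v3 = -3.00
cos(102deg) = -0.2079, sin(102deg) = 0.9781
v'_1 = v1*cos(theta) - v2*sin(theta) = -3*(-0.2079) - 2*0.9781 = -1.33
v'_2 = v1*sin(theta) + v2*cos(theta) = -3*0.9781 + 2*(-0.2079) = -3.35
v' = -1.33*e1 - 3.35*e2 - 3.00*e3


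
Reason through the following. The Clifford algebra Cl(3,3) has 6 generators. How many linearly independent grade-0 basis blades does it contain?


Number of grade-k basis blades in Cl(p,q) with n = p + q is C(n, k).
n = 3 + 3 = 6
C(6, 0) = 6! / (0! * 6!)
= 720 / (1 * 720)
= 1


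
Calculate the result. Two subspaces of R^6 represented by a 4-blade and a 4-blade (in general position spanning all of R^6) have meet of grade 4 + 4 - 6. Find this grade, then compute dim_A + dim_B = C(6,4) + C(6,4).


Meet grade = grade(A) + grade(B) - n
= 4 + 4 - 6 = 2
C(6,4) = 15
C(6,4) = 15
dim_A + dim_B = 15 + 15 = 30


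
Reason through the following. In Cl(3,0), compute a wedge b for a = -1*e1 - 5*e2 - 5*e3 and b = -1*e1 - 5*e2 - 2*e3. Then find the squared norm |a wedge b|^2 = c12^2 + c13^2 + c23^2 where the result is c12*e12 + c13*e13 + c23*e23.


a wedge b = (a1*b2 - a2*b1)*e12 + (a1*b3 - a3*b1)*e13 + (a2*b3 - a3*b2)*e23
e12 coeff: (-1)*(-5) - (-5)*(-1) = 5 - 5 = 0
e13 coeff: (-1)*(-2) - (-5)*(-1) = 2 - 5 = -3
e23 coeff: (-5)*(-2) - (-5)*(-5) = 10 - 25 = -15
|a wedge b|^2 = 0^2 + (-3)^2 + (-15)^2
= 0 + 9 + 225
= 234


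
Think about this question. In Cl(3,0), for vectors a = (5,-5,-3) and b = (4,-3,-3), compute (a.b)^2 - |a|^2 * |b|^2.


a . b = 5*4 + (-5)*(-3) + (-3)*(-3)
= 20 + 15 + 9 = 44
|a|^2 = 5^2 + (-5)^2 + (-3)^2 = 59
|b|^2 = 4^2 + (-3)^2 + (-3)^2 = 34
(a.b)^2 = 44^2 = 1936
|a|^2 * |b|^2 = 59 * 34 = 2006
Result = 1936 - 2006 = -70


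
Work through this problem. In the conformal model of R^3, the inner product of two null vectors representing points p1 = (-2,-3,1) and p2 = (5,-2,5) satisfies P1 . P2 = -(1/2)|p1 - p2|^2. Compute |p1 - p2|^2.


p1 - p2 = (-7, -1, -4)
|p1 - p2|^2 = (-7)^2 + (-1)^2 + (-4)^2
= 49 + 1 + 16
= 66


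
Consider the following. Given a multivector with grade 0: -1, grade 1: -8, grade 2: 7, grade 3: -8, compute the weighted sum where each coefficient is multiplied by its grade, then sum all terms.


Grade-weighted sum = sum of grade_k * coefficient_k
0*(-1) = 0
1*(-8) = -8
2*7 = 14
3*(-8) = -24
Total = 0 + (-8) + 14 + (-24) = -18


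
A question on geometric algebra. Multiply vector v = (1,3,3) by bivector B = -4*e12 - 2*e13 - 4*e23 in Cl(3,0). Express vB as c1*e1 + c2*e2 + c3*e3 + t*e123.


vB has grade-1 (vector) and grade-3 (trivector) parts: vB = (v _| B) + (v ^ B).
Vector part <vB>_1:
  e1: -v2*b12 - v3*b13 = -(3)*(-4) - (3)*(-2) = 18
  e2: v1*b12 - v3*b23 = (1)*(-4) - (3)*(-4) = 8
  e3: v1*b13 + v2*b23 = (1)*(-2) + (3)*(-4) = -14
Trivector part <vB>_3:
  e123: v1*b23 - v2*b13 + v3*b12 = (1)*(-4) - (3)*(-2) + (3)*(-4) = -10
vB = 18*e1 + 8*e2 - 14*e3 - 10*e123


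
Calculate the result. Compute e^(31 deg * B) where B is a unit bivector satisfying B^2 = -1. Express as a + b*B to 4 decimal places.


For a unit bivector B with B^2 = -1, the exponential series gives
e^(theta*B) = cos(theta) + sin(theta)*B (the GA analogue of Euler's formula).
theta = 31 degrees = 0.541052 rad
cos(31 deg) = 0.8572
sin(31 deg) = 0.5150
exp(theta*B) = 0.8572 + 0.5150*B


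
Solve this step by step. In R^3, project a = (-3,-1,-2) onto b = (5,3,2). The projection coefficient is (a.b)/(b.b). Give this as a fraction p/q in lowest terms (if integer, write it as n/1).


Projection coefficient = (a . b) / (b . b)
a . b = (-3)*5 + (-1)*3 + (-2)*2
= -15 + (-3) + (-4) = -22
b . b = 5^2 + 3^2 + 2^2
= 25 + 9 + 4 = 38
Coefficient = -22/38
In lowest terms: -11/19


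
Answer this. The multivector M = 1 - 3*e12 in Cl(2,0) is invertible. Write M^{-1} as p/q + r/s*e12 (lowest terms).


M = 1 - 3*e12, where e12^2 = -1.
Since M commutes with its reverse ~M = a - b*e12, M * ~M = a^2 - b^2*e12^2 = a^2 + b^2.
So M^{-1} = ~M / (a^2 + b^2) = (a - b*e12)/(a^2 + b^2).
a^2 + b^2 = 1 + 9 = 10
Scalar part = 1/10 = 1/10
Bivector coeff = 3/10 = 3/10
M^{-1} = 1/10 + 3/10*e12


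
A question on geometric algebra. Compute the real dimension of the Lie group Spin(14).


Spin(n) double-covers SO(n); both have Lie algebra so(n) of dimension n(n-1)/2.
n = 14
n(n-1) = 14 * 13 = 182
dim Spin(14) = 182/2 = 91


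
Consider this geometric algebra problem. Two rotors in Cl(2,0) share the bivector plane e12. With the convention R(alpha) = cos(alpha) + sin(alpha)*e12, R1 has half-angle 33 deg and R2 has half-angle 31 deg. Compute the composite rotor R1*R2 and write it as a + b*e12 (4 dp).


Same-plane rotors commute and their half-angles add:
R1*R2 = cos(a1 + a2) + sin(a1 + a2)*e12.
a1 + a2 = 33 + 31 = 64 deg
cos(64 deg) = 0.4384
sin(64 deg) = 0.8988
R1*R2 = 0.4384 + 0.8988*e12


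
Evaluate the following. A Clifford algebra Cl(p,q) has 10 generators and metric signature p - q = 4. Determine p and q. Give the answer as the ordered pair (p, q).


We need p + q = 10 and p - q = 4.
Adding: 2p = 10 + 4 = 14, so p = 7.
Then q = 10 - 7 = 3.
(p, q) = (7, 3)


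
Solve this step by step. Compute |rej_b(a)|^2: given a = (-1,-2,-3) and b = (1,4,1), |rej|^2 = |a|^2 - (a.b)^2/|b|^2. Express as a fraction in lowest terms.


|a|^2 = (-1)^2 + (-2)^2 + (-3)^2 = 14
|b|^2 = 1^2 + 4^2 + 1^2 = 18
a . b = (-1)*1 + (-2)*4 + (-3)*1 = -12
(a.b)^2 = (-12)^2 = 144
|rej|^2 = 14 - 144/18
= (252 - 144)/18
= 108/18
In lowest terms: 6/1


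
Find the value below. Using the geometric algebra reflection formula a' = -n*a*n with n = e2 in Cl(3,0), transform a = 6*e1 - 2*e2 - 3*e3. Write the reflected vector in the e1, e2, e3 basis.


Reflection formula: a' = -n*a*n, with n = e2 (unit vector, n^2 = 1).
For reflection through hyperplane perp to e2:
The component along e2 flips sign, others stay.
a = (6, -2, -3)
a' = (6, 2, -3)
a' = 6*e1 + 2*e2 - 3*e3


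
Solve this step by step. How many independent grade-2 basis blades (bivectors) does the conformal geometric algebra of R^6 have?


The conformal model of R^6 uses Cl(7,1) with m = 6 + 2 = 8 generators.
Number of grade-2 blades = C(m, 2) = C(8, 2)
= 8*7/2 = 28


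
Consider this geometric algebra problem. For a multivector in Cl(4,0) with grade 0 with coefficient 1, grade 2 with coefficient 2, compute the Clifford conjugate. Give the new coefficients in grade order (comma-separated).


Clifford conjugate sign for grade k: (-1)^(k(k+1)/2)
Grade 0: (-1)^(0*1/2) = (-1)^0 = 1, coeff 1 -> 1
Grade 2: (-1)^(2*3/2) = (-1)^3 = -1, coeff 2 -> -2
Conjugated coefficients: 1, -2


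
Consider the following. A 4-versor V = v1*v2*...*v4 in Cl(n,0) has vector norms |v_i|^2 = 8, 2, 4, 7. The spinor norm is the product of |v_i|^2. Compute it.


Spinor norm N(V) = |v1|^2 * |v2|^2 * ... * |v4|^2
= 8 * 2 * 4 * 7
Running product: 8, 16, 64, 448
N(V) = 448


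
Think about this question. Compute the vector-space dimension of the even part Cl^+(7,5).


Even subalgebra dimension = 2^(n-1)
n = 7 + 5 = 12
2^(12 - 1) = 2^11 = 2048
Verification: sum of C(12,k) for even k = 1 + 66 + 495 + 924 + 495 + 66 + 1 = 2048
Result = 2048


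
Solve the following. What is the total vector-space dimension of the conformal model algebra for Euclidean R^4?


The conformal model of R^4 uses Cl(5,1): the 4 Euclidean generators plus two extra orthogonal generators e+ (e+^2 = +1) and e- (e-^2 = -1), from which the null vectors e0, einf are built.
Number of generators m = 4 + 2 = 6.
dim Cl(p,q) = 2^m = 2^6 = 64


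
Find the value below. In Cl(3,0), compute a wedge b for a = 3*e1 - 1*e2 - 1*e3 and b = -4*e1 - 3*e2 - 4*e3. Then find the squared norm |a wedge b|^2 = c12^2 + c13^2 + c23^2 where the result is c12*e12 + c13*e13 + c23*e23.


a wedge b = (a1*b2 - a2*b1)*e12 + (a1*b3 - a3*b1)*e13 + (a2*b3 - a3*b2)*e23
e12 coeff: 3*(-3) - (-1)*(-4) = -9 - 4 = -13
e13 coeff: 3*(-4) - (-1)*(-4) = -12 - 4 = -16
e23 coeff: (-1)*(-4) - (-1)*(-3) = 4 - 3 = 1
|a wedge b|^2 = (-13)^2 + (-16)^2 + 1^2
= 169 + 256 + 1
= 426


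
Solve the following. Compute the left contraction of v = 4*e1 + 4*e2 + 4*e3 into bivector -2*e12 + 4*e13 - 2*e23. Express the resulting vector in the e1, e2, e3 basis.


Left contraction v _| B = <vB>_1 (grade-1 part of the geometric product vB).
Using e1_|e12 = e2, e2_|e12 = -e1, e1_|e13 = e3, e3_|e13 = -e1, e2_|e23 = e3, e3_|e23 = -e2:
e1 coeff: -v2*b12 - v3*b13 = -(4)*(-2) - (4)*(4) = -8
e2 coeff: v1*b12 - v3*b23 = (4)*(-2) - (4)*(-2) = 0
e3 coeff: v1*b13 + v2*b23 = (4)*(4) + (4)*(-2) = 8
v _| B = -8*e1 + 0*e2 + 8*e3


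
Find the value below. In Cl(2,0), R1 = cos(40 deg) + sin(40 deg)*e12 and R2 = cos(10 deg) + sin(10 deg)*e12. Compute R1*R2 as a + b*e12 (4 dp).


Same-plane rotors commute and their half-angles add:
R1*R2 = cos(a1 + a2) + sin(a1 + a2)*e12.
a1 + a2 = 40 + 10 = 50 deg
cos(50 deg) = 0.6428
sin(50 deg) = 0.7660
R1*R2 = 0.6428 + 0.7660*e12


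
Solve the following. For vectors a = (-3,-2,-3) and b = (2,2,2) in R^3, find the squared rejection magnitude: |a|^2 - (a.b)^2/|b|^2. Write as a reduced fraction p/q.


|a|^2 = (-3)^2 + (-2)^2 + (-3)^2 = 22
|b|^2 = 2^2 + 2^2 + 2^2 = 12
a . b = (-3)*2 + (-2)*2 + (-3)*2 = -16
(a.b)^2 = (-16)^2 = 256
|rej|^2 = 22 - 256/12
= (264 - 256)/12
= 8/12
In lowest terms: 2/3


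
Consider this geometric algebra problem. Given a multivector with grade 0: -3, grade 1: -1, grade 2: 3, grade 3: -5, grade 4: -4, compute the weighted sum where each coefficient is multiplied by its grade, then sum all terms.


Grade-weighted sum = sum of grade_k * coefficient_k
0*(-3) = 0
1*(-1) = -1
2*3 = 6
3*(-5) = -15
4*(-4) = -16
Total = 0 + (-1) + 6 + (-15) + (-16) = -26


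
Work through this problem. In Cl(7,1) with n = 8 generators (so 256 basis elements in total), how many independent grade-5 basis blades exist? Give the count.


Number of grade-k basis blades in Cl(p,q) with n = p + q is C(n, k).
n = 7 + 1 = 8
C(8, 5) = 8! / (5! * 3!)
= 40320 / (120 * 6)
= 56


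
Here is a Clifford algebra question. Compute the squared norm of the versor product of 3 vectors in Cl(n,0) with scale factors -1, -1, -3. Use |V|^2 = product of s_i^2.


Each vector v_i has |v_i|^2 = s_i^2
Squared scales: (-1)^2 = 1, (-1)^2 = 1, (-3)^2 = 9
|V|^2 = 1 * 1 * 9
= 9


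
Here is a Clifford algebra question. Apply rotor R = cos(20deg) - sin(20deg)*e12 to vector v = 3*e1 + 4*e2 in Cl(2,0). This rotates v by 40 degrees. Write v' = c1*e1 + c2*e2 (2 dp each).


Rotor R = cos(20deg) - sin(20deg)*e12
Rotation angle theta = 2 * 20 = 40 degrees
v' = R*v*~R rotates v by theta.
cos(40deg) = 0.7660, sin(40deg) = 0.6428
v'_1 = 3*cos(40deg) - 4*sin(40deg)
= 3*0.7660 - 4*0.6428
= -0.27
v'_2 = 3*sin(40deg) + 4*cos(40deg)
= 3*0.6428 + 4*0.7660
= 4.99
v' = -0.27*e1 + 4.99*e2


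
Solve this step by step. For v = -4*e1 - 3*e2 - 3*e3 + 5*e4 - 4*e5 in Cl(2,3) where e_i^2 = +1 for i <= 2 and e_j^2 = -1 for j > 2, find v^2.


v^2 = sum of c_i^2 * e_i^2
Positive signature terms (e_i^2 = +1): (-4)^2 + (-3)^2 = 25
Negative signature terms (e_j^2 = -1): (-3)^2 + 5^2 + (-4)^2 = 50
v^2 = 25 - 50 = -25


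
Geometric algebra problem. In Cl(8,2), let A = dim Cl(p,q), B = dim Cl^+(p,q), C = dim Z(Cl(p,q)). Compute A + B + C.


n = 8 + 2 = 10
Total dim = 2^10 = 1024
Even subalgebra dim = 2^9 = 512
n is even, so center dim = 1
Sum = 1024 + 512 + 1 = 1537


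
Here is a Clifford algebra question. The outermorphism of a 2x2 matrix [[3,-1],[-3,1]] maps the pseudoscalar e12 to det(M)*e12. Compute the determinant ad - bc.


The outermorphism of a linear map f sends e1^e2 to f(e1)^f(e2).
f(e1) = 3*e1 - 3*e2
f(e2) = -1*e1 + 1*e2
f(e1) ^ f(e2) = (3*e1 - 3*e2) ^ (-1*e1 + 1*e2)
= 3*1*e12 + (-3)*(-1)*e21
= (3 - 3)*e12
= 0*e12
Coefficient = 0


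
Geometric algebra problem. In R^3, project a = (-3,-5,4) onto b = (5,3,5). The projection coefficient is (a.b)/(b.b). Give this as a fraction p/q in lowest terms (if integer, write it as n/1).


Projection coefficient = (a . b) / (b . b)
a . b = (-3)*5 + (-5)*3 + 4*5
= -15 + (-15) + 20 = -10
b . b = 5^2 + 3^2 + 5^2
= 25 + 9 + 25 = 59
Coefficient = -10/59
In lowest terms: -10/59


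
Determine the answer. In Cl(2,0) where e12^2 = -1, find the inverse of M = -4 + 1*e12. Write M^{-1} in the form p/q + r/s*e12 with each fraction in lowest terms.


M = -4 + 1*e12, where e12^2 = -1.
Since M commutes with its reverse ~M = a - b*e12, M * ~M = a^2 - b^2*e12^2 = a^2 + b^2.
So M^{-1} = ~M / (a^2 + b^2) = (a - b*e12)/(a^2 + b^2).
a^2 + b^2 = 16 + 1 = 17
Scalar part = -4/17 = -4/17
Bivector coeff = -1/17 = -1/17
M^{-1} = -4/17 - 1/17*e12


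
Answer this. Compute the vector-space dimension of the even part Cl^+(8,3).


Even subalgebra dimension = 2^(n-1)
n = 8 + 3 = 11
2^(11 - 1) = 2^10 = 1024
Verification: sum of C(11,k) for even k = 1 + 55 + 330 + 462 + 165 + 11 = 1024
Result = 1024


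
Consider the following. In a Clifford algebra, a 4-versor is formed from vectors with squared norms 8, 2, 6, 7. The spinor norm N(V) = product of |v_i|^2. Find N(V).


Spinor norm N(V) = |v1|^2 * |v2|^2 * ... * |v4|^2
= 8 * 2 * 6 * 7
Running product: 8, 16, 96, 672
N(V) = 672


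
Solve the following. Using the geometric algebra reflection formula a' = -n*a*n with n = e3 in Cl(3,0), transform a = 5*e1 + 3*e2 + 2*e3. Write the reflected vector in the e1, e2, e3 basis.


Reflection formula: a' = -n*a*n, with n = e3 (unit vector, n^2 = 1).
For reflection through hyperplane perp to e3:
The component along e3 flips sign, others stay.
a = (5, 3, 2)
a' = (5, 3, -2)
a' = 5*e1 + 3*e2 - 2*e3


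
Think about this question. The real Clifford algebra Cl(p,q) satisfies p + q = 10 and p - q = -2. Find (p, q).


We need p + q = 10 and p - q = -2.
Adding: 2p = 10 + (-2) = 8, so p = 4.
Then q = 10 - 4 = 6.
(p, q) = (4, 6)


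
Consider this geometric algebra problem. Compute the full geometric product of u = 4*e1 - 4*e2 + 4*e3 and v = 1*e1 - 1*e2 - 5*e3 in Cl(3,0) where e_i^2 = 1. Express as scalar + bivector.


In Cl(3,0): e_i^2 = 1, e_ie_j = -e_je_i for i != j.
Scalar part = u . v = 4*1 + (-4)*(-1) + 4*(-5)
= 4 + 4 + (-20) = -12
e12 coeff = 4*(-1) - (-4)*1 = -4 - (-4) = 0
e13 coeff = 4*(-5) - 4*1 = -20 - 4 = -24
e23 coeff = (-4)*(-5) - 4*(-1) = 20 - (-4) = 24
uv = -12 + 0*e12 - 24*e13 + 24*e23


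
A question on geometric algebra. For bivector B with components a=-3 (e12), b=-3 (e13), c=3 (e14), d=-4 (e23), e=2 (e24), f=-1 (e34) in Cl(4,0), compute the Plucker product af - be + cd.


Plucker relation: af - be + cd
a*f = (-3)*(-1) = 3
b*e = (-3)*2 = -6
c*d = 3*(-4) = -12
af - be + cd = 3 - (-6) + (-12)
= -3


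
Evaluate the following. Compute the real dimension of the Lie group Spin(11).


Spin(n) double-covers SO(n); both have Lie algebra so(n) of dimension n(n-1)/2.
n = 11
n(n-1) = 11 * 10 = 110
dim Spin(11) = 110/2 = 55


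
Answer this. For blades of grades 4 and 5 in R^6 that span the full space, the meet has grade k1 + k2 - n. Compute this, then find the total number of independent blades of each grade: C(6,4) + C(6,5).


Meet grade = grade(A) + grade(B) - n
= 4 + 5 - 6 = 3
C(6,4) = 15
C(6,5) = 6
dim_A + dim_B = 15 + 6 = 21


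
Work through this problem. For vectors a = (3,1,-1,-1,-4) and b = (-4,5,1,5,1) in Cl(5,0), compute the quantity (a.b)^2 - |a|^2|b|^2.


a . b = 3*(-4) + 1*5 + (-1)*1 + (-1)*5 + (-4)*1
= -12 + 5 + (-1) + (-5) + (-4) = -17
|a|^2 = 3^2 + 1^2 + (-1)^2 + (-1)^2 + (-4)^2 = 28
|b|^2 = (-4)^2 + 5^2 + 1^2 + 5^2 + 1^2 = 68
(a.b)^2 = (-17)^2 = 289
|a|^2 * |b|^2 = 28 * 68 = 1904
Result = 289 - 1904 = -1615


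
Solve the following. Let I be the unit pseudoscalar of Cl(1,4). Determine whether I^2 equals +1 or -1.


The pseudoscalar I = e1...e_n (product of all n generators) of Cl(p,q) satisfies I^2 = (-1)^(q + n(n-1)/2).
p = 1, q = 4, n = p + q = 5
n(n-1)/2 = 5 * 4 / 2 = 10
Exponent = q + n(n-1)/2 = 4 + 10 = 14
I^2 = (-1)^14 = +1


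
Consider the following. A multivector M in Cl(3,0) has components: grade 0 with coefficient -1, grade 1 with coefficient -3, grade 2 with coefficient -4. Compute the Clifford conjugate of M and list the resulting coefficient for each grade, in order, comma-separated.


Clifford conjugate sign for grade k: (-1)^(k(k+1)/2)
Grade 0: (-1)^(0*1/2) = (-1)^0 = 1, coeff -1 -> -1
Grade 1: (-1)^(1*2/2) = (-1)^1 = -1, coeff -3 -> 3
Grade 2: (-1)^(2*3/2) = (-1)^3 = -1, coeff -4 -> 4
Conjugated coefficients: -1, 3, 4


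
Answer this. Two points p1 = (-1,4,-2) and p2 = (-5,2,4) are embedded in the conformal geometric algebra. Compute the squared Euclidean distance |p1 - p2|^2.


p1 - p2 = (4, 2, -6)
|p1 - p2|^2 = 4^2 + 2^2 + (-6)^2
= 16 + 4 + 36
= 56


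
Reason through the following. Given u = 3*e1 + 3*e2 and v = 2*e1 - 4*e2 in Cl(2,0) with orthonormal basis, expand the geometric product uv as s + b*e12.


Expand: (3*e1 + 3*e2)(2*e1 - 4*e2)
= 3*2*e1e1 + 3*(-4)*e1e2 + 3*2*e2e1 + 3*(-4)*e2e2
Using e1^2 = e2^2 = 1, e2e1 = -e1e2:
Scalar part s = 3*2 + 3*(-4) = 6 + (-12) = -6
Bivector part b = 3*(-4) - 3*2 = -12 - 6 = -18
uv = -6 - 18*e12


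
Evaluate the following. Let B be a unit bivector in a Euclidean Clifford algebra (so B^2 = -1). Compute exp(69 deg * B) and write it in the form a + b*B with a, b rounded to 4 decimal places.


For a unit bivector B with B^2 = -1, the exponential series gives
e^(theta*B) = cos(theta) + sin(theta)*B (the GA analogue of Euler's formula).
theta = 69 degrees = 1.204277 rad
cos(69 deg) = 0.3584
sin(69 deg) = 0.9336
exp(theta*B) = 0.3584 + 0.9336*B


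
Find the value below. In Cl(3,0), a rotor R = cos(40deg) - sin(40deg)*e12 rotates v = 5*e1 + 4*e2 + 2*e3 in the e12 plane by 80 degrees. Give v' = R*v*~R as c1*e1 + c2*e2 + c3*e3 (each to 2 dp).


Rotor R = cos(40deg) - sin(40deg)*e12
Rotation angle theta = 2 * 40 = 80 degrees in the e12 plane (e1 -> e2).
The component perpendicular to the plane (e3) is invariant: v'_3 = v3 = 2.00
cos(80deg) = 0.1736, sin(80deg) = 0.9848
v'_1 = v1*cos(theta) - v2*sin(theta) = 5*0.1736 - 4*0.9848 = -3.07
v'_2 = v1*sin(theta) + v2*cos(theta) = 5*0.9848 + 4*0.1736 = 5.62
v' = -3.07*e1 + 5.62*e2 + 2.00*e3


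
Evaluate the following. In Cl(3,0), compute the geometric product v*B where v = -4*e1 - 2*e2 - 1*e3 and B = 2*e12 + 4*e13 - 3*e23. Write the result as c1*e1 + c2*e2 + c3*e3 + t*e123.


vB has grade-1 (vector) and grade-3 (trivector) parts: vB = (v _| B) + (v ^ B).
Vector part <vB>_1:
  e1: -v2*b12 - v3*b13 = -(-2)*(2) - (-1)*(4) = 8
  e2: v1*b12 - v3*b23 = (-4)*(2) - (-1)*(-3) = -11
  e3: v1*b13 + v2*b23 = (-4)*(4) + (-2)*(-3) = -10
Trivector part <vB>_3:
  e123: v1*b23 - v2*b13 + v3*b12 = (-4)*(-3) - (-2)*(4) + (-1)*(2) = 18
vB = 8*e1 - 11*e2 - 10*e3 + 18*e123


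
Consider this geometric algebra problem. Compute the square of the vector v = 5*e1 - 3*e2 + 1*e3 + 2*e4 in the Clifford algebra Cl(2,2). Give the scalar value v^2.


v^2 = sum of c_i^2 * e_i^2
Positive signature terms (e_i^2 = +1): 5^2 + (-3)^2 = 34
Negative signature terms (e_j^2 = -1): 1^2 + 2^2 = 5
v^2 = 34 - 5 = 29


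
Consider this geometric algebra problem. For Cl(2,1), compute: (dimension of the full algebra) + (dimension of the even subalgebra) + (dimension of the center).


n = 2 + 1 = 3
Total dim = 2^3 = 8
Even subalgebra dim = 2^2 = 4
n is odd, so center dim = 2
Sum = 8 + 4 + 2 = 14


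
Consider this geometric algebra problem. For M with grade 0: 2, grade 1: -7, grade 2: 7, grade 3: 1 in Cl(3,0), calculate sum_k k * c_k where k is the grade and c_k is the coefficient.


Grade-weighted sum = sum of grade_k * coefficient_k
0*2 = 0
1*(-7) = -7
2*7 = 14
3*1 = 3
Total = 0 + (-7) + 14 + 3 = 10


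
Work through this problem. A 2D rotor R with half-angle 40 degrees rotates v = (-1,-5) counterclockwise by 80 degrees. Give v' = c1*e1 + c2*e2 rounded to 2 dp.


Rotor R = cos(40deg) - sin(40deg)*e12
Rotation angle theta = 2 * 40 = 80 degrees
v' = R*v*~R rotates v by theta.
cos(80deg) = 0.1736, sin(80deg) = 0.9848
v'_1 = -1*cos(80deg) - (-5)*sin(80deg)
= -1*0.1736 - (-5)*0.9848
= 4.75
v'_2 = -1*sin(80deg) + (-5)*cos(80deg)
= -1*0.9848 + (-5)*0.1736
= -1.85
v' = 4.75*e1 - 1.85*e2


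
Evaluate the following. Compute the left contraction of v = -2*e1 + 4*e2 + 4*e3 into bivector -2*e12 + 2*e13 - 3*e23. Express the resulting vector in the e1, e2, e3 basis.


Left contraction v _| B = <vB>_1 (grade-1 part of the geometric product vB).
Using e1_|e12 = e2, e2_|e12 = -e1, e1_|e13 = e3, e3_|e13 = -e1, e2_|e23 = e3, e3_|e23 = -e2:
e1 coeff: -v2*b12 - v3*b13 = -(4)*(-2) - (4)*(2) = 0
e2 coeff: v1*b12 - v3*b23 = (-2)*(-2) - (4)*(-3) = 16
e3 coeff: v1*b13 + v2*b23 = (-2)*(2) + (4)*(-3) = -16
v _| B = 0*e1 + 16*e2 - 16*e3


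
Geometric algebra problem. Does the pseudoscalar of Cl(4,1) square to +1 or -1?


The pseudoscalar I = e1...e_n (product of all n generators) of Cl(p,q) satisfies I^2 = (-1)^(q + n(n-1)/2).
p = 4, q = 1, n = p + q = 5
n(n-1)/2 = 5 * 4 / 2 = 10
Exponent = q + n(n-1)/2 = 1 + 10 = 11
I^2 = (-1)^11 = -1


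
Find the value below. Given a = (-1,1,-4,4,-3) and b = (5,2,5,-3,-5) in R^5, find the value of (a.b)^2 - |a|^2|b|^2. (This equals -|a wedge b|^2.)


a . b = (-1)*5 + 1*2 + (-4)*5 + 4*(-3) + (-3)*(-5)
= -5 + 2 + (-20) + (-12) + 15 = -20
|a|^2 = (-1)^2 + 1^2 + (-4)^2 + 4^2 + (-3)^2 = 43
|b|^2 = 5^2 + 2^2 + 5^2 + (-3)^2 + (-5)^2 = 88
(a.b)^2 = (-20)^2 = 400
|a|^2 * |b|^2 = 43 * 88 = 3784
Result = 400 - 3784 = -3384


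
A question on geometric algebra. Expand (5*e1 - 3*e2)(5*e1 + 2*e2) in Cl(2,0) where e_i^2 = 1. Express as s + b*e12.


Expand: (5*e1 - 3*e2)(5*e1 + 2*e2)
= 5*5*e1e1 + 5*2*e1e2 + (-3)*5*e2e1 + (-3)*2*e2e2
Using e1^2 = e2^2 = 1, e2e1 = -e1e2:
Scalar part s = 5*5 + (-3)*2 = 25 + (-6) = 19
Bivector part b = 5*2 - (-3)*5 = 10 - (-15) = 25
uv = 19 + 25*e12


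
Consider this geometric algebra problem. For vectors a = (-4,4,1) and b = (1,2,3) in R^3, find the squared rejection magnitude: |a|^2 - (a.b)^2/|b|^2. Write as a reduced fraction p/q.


|a|^2 = (-4)^2 + 4^2 + 1^2 = 33
|b|^2 = 1^2 + 2^2 + 3^2 = 14
a . b = (-4)*1 + 4*2 + 1*3 = 7
(a.b)^2 = 7^2 = 49
|rej|^2 = 33 - 49/14
= (462 - 49)/14
= 413/14
In lowest terms: 59/2


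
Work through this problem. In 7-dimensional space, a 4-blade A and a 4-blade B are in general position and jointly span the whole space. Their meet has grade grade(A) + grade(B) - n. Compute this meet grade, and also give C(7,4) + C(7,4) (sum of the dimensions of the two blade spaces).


Meet grade = grade(A) + grade(B) - n
= 4 + 4 - 7 = 1
C(7,4) = 35
C(7,4) = 35
dim_A + dim_B = 35 + 35 = 70


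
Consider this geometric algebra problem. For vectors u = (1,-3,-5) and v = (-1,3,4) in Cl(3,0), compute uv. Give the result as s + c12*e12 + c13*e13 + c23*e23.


In Cl(3,0): e_i^2 = 1, e_ie_j = -e_je_i for i != j.
Scalar part = u . v = 1*(-1) + (-3)*3 + (-5)*4
= -1 + (-9) + (-20) = -30
e12 coeff = 1*3 - (-3)*(-1) = 3 - 3 = 0
e13 coeff = 1*4 - (-5)*(-1) = 4 - 5 = -1
e23 coeff = (-3)*4 - (-5)*3 = -12 - (-15) = 3
uv = -30 + 0*e12 - 1*e13 + 3*e23


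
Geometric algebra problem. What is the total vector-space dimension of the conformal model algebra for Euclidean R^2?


The conformal model of R^2 uses Cl(3,1): the 2 Euclidean generators plus two extra orthogonal generators e+ (e+^2 = +1) and e- (e-^2 = -1), from which the null vectors e0, einf are built.
Number of generators m = 2 + 2 = 4.
dim Cl(p,q) = 2^m = 2^4 = 16


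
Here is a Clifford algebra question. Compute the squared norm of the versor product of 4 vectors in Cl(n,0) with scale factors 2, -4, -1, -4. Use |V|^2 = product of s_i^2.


Each vector v_i has |v_i|^2 = s_i^2
Squared scales: 2^2 = 4, (-4)^2 = 16, (-1)^2 = 1, (-4)^2 = 16
|V|^2 = 4 * 16 * 1 * 16
= 1024


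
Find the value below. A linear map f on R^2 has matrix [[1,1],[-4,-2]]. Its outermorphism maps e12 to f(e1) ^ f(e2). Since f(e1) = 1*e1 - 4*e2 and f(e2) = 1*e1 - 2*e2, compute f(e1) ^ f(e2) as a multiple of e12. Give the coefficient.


The outermorphism of a linear map f sends e1^e2 to f(e1)^f(e2).
f(e1) = 1*e1 - 4*e2
f(e2) = 1*e1 - 2*e2
f(e1) ^ f(e2) = (1*e1 - 4*e2) ^ (1*e1 - 2*e2)
= 1*(-2)*e12 + (-4)*1*e21
= (-2 - (-4))*e12
= 2*e12
Coefficient = 2


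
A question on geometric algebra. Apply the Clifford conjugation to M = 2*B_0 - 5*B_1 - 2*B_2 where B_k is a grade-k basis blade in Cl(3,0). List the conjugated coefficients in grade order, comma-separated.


Clifford conjugate sign for grade k: (-1)^(k(k+1)/2)
Grade 0: (-1)^(0*1/2) = (-1)^0 = 1, coeff 2 -> 2
Grade 1: (-1)^(1*2/2) = (-1)^1 = -1, coeff -5 -> 5
Grade 2: (-1)^(2*3/2) = (-1)^3 = -1, coeff -2 -> 2
Conjugated coefficients: 2, 5, 2


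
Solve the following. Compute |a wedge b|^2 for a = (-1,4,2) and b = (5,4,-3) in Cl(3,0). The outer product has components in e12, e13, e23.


a wedge b = (a1*b2 - a2*b1)*e12 + (a1*b3 - a3*b1)*e13 + (a2*b3 - a3*b2)*e23
e12 coeff: (-1)*4 - 4*5 = -4 - 20 = -24
e13 coeff: (-1)*(-3) - 2*5 = 3 - 10 = -7
e23 coeff: 4*(-3) - 2*4 = -12 - 8 = -20
|a wedge b|^2 = (-24)^2 + (-7)^2 + (-20)^2
= 576 + 49 + 400
= 1025


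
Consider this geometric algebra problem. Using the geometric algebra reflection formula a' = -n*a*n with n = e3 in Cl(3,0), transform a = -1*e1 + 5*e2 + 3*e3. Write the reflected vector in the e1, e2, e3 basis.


Reflection formula: a' = -n*a*n, with n = e3 (unit vector, n^2 = 1).
For reflection through hyperplane perp to e3:
The component along e3 flips sign, others stay.
a = (-1, 5, 3)
a' = (-1, 5, -3)
a' = -1*e1 + 5*e2 - 3*e3


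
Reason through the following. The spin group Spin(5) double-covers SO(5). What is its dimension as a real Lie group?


Spin(n) double-covers SO(n); both have Lie algebra so(n) of dimension n(n-1)/2.
n = 5
n(n-1) = 5 * 4 = 20
dim Spin(5) = 20/2 = 10


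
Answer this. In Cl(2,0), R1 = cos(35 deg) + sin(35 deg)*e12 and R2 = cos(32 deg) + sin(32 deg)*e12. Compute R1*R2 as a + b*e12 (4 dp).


Same-plane rotors commute and their half-angles add:
R1*R2 = cos(a1 + a2) + sin(a1 + a2)*e12.
a1 + a2 = 35 + 32 = 67 deg
cos(67 deg) = 0.3907
sin(67 deg) = 0.9205
R1*R2 = 0.3907 + 0.9205*e12


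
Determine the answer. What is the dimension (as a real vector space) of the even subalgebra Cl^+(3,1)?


Even subalgebra dimension = 2^(n-1)
n = 3 + 1 = 4
2^(4 - 1) = 2^3 = 8
Verification: sum of C(4,k) for even k = 1 + 6 + 1 = 8
Result = 8


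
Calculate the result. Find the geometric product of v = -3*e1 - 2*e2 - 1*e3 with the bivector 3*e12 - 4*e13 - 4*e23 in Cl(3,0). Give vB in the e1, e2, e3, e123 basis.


vB has grade-1 (vector) and grade-3 (trivector) parts: vB = (v _| B) + (v ^ B).
Vector part <vB>_1:
  e1: -v2*b12 - v3*b13 = -(-2)*(3) - (-1)*(-4) = 2
  e2: v1*b12 - v3*b23 = (-3)*(3) - (-1)*(-4) = -13
  e3: v1*b13 + v2*b23 = (-3)*(-4) + (-2)*(-4) = 20
Trivector part <vB>_3:
  e123: v1*b23 - v2*b13 + v3*b12 = (-3)*(-4) - (-2)*(-4) + (-1)*(3) = 1
vB = 2*e1 - 13*e2 + 20*e3 + 1*e123


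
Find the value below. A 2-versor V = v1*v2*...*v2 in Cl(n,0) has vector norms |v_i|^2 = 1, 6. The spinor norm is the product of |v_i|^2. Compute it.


Spinor norm N(V) = |v1|^2 * |v2|^2 * ... * |v2|^2
= 1 * 6
Running product: 1, 6
N(V) = 6


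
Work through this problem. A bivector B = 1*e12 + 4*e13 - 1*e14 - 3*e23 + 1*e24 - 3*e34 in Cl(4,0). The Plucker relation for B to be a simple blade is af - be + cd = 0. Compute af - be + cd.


Plucker relation: af - be + cd
a*f = 1*(-3) = -3
b*e = 4*1 = 4
c*d = (-1)*(-3) = 3
af - be + cd = -3 - 4 + 3
= -4


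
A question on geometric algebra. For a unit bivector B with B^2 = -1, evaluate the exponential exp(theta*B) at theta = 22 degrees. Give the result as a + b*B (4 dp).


For a unit bivector B with B^2 = -1, the exponential series gives
e^(theta*B) = cos(theta) + sin(theta)*B (the GA analogue of Euler's formula).
theta = 22 degrees = 0.383972 rad
cos(22 deg) = 0.9272
sin(22 deg) = 0.3746
exp(theta*B) = 0.9272 + 0.3746*B


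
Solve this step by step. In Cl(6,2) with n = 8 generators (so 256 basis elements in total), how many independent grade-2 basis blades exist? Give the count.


Number of grade-k basis blades in Cl(p,q) with n = p + q is C(n, k).
n = 6 + 2 = 8
C(8, 2) = 8! / (2! * 6!)
= 40320 / (2 * 720)
= 28


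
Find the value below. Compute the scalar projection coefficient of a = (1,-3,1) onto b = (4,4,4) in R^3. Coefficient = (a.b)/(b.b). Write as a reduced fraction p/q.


Projection coefficient = (a . b) / (b . b)
a . b = 1*4 + (-3)*4 + 1*4
= 4 + (-12) + 4 = -4
b . b = 4^2 + 4^2 + 4^2
= 16 + 16 + 16 = 48
Coefficient = -4/48
In lowest terms: -1/12


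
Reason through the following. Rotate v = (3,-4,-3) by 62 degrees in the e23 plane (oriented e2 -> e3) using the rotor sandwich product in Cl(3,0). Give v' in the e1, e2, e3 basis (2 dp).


Rotor R = cos(31deg) - sin(31deg)*e23
Rotation angle theta = 2 * 31 = 62 degrees in the e23 plane (e2 -> e3).
The component perpendicular to the plane (e1) is invariant: v'_1 = v1 = 3.00
cos(62deg) = 0.4695, sin(62deg) = 0.8829
v'_2 = v2*cos(theta) - v3*sin(theta) = -4*0.4695 - (-3)*0.8829 = 0.77
v'_3 = v2*sin(theta) + v3*cos(theta) = -4*0.8829 + (-3)*0.4695 = -4.94
v' = 3.00*e1 + 0.77*e2 - 4.94*e3


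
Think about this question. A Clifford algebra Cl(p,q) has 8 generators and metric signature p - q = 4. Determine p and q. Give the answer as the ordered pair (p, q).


We need p + q = 8 and p - q = 4.
Adding: 2p = 8 + 4 = 12, so p = 6.
Then q = 8 - 6 = 2.
(p, q) = (6, 2)


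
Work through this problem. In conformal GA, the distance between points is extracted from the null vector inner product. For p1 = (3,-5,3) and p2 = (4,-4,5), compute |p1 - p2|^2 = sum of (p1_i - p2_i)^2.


p1 - p2 = (-1, -1, -2)
|p1 - p2|^2 = (-1)^2 + (-1)^2 + (-2)^2
= 1 + 1 + 4
= 6


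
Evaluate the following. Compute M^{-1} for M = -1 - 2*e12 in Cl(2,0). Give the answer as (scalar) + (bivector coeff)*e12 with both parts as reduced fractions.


M = -1 - 2*e12, where e12^2 = -1.
Since M commutes with its reverse ~M = a - b*e12, M * ~M = a^2 - b^2*e12^2 = a^2 + b^2.
So M^{-1} = ~M / (a^2 + b^2) = (a - b*e12)/(a^2 + b^2).
a^2 + b^2 = 1 + 4 = 5
Scalar part = -1/5 = -1/5
Bivector coeff = 2/5 = 2/5
M^{-1} = -1/5 + 2/5*e12


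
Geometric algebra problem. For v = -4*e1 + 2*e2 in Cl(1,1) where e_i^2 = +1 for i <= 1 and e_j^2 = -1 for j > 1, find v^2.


v^2 = sum of c_i^2 * e_i^2
Positive signature terms (e_i^2 = +1): (-4)^2 = 16
Negative signature terms (e_j^2 = -1): 2^2 = 4
v^2 = 16 - 4 = 12


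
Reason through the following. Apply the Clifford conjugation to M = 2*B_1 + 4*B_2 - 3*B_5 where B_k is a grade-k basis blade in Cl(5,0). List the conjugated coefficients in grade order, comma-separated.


Clifford conjugate sign for grade k: (-1)^(k(k+1)/2)
Grade 1: (-1)^(1*2/2) = (-1)^1 = -1, coeff 2 -> -2
Grade 2: (-1)^(2*3/2) = (-1)^3 = -1, coeff 4 -> -4
Grade 5: (-1)^(5*6/2) = (-1)^15 = -1, coeff -3 -> 3
Conjugated coefficients: -2, -4, 3


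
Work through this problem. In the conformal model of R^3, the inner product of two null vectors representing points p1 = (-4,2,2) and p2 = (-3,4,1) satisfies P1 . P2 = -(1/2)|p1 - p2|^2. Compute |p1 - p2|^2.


p1 - p2 = (-1, -2, 1)
|p1 - p2|^2 = (-1)^2 + (-2)^2 + 1^2
= 1 + 4 + 1
= 6


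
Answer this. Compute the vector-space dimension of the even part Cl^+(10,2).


Even subalgebra dimension = 2^(n-1)
n = 10 + 2 = 12
2^(12 - 1) = 2^11 = 2048
Verification: sum of C(12,k) for even k = 1 + 66 + 495 + 924 + 495 + 66 + 1 = 2048
Result = 2048


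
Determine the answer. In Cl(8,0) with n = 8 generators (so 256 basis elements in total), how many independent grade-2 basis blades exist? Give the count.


Number of grade-k basis blades in Cl(p,q) with n = p + q is C(n, k).
n = 8 + 0 = 8
C(8, 2) = 8! / (2! * 6!)
= 40320 / (2 * 720)
= 28


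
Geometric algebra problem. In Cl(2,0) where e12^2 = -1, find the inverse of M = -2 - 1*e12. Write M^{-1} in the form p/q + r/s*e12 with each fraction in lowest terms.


M = -2 - 1*e12, where e12^2 = -1.
Since M commutes with its reverse ~M = a - b*e12, M * ~M = a^2 - b^2*e12^2 = a^2 + b^2.
So M^{-1} = ~M / (a^2 + b^2) = (a - b*e12)/(a^2 + b^2).
a^2 + b^2 = 4 + 1 = 5
Scalar part = -2/5 = -2/5
Bivector coeff = 1/5 = 1/5
M^{-1} = -2/5 + 1/5*e12


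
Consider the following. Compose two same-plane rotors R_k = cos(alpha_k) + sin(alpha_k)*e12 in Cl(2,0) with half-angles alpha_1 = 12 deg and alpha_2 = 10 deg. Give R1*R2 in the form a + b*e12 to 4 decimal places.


Same-plane rotors commute and their half-angles add:
R1*R2 = cos(a1 + a2) + sin(a1 + a2)*e12.
a1 + a2 = 12 + 10 = 22 deg
cos(22 deg) = 0.9272
sin(22 deg) = 0.3746
R1*R2 = 0.9272 + 0.3746*e12


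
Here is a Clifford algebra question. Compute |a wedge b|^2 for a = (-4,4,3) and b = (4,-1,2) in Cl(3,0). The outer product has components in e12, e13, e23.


a wedge b = (a1*b2 - a2*b1)*e12 + (a1*b3 - a3*b1)*e13 + (a2*b3 - a3*b2)*e23
e12 coeff: (-4)*(-1) - 4*4 = 4 - 16 = -12
e13 coeff: (-4)*2 - 3*4 = -8 - 12 = -20
e23 coeff: 4*2 - 3*(-1) = 8 - (-3) = 11
|a wedge b|^2 = (-12)^2 + (-20)^2 + 11^2
= 144 + 400 + 121
= 665


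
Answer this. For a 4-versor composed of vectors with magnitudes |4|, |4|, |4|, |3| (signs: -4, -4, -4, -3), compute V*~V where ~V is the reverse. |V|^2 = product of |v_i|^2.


Each vector v_i has |v_i|^2 = s_i^2
Squared scales: (-4)^2 = 16, (-4)^2 = 16, (-4)^2 = 16, (-3)^2 = 9
|V|^2 = 16 * 16 * 16 * 9
= 36864


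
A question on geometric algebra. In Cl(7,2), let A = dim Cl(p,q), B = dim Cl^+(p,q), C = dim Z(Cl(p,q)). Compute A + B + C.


n = 7 + 2 = 9
Total dim = 2^9 = 512
Even subalgebra dim = 2^8 = 256
n is odd, so center dim = 2
Sum = 512 + 256 + 2 = 770


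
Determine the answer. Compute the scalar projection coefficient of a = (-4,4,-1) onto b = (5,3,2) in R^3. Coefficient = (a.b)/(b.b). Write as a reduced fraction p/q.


Projection coefficient = (a . b) / (b . b)
a . b = (-4)*5 + 4*3 + (-1)*2
= -20 + 12 + (-2) = -10
b . b = 5^2 + 3^2 + 2^2
= 25 + 9 + 4 = 38
Coefficient = -10/38
In lowest terms: -5/19


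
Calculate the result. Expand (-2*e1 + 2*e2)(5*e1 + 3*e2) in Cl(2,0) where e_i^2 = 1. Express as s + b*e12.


Expand: (-2*e1 + 2*e2)(5*e1 + 3*e2)
= (-2)*5*e1e1 + (-2)*3*e1e2 + 2*5*e2e1 + 2*3*e2e2
Using e1^2 = e2^2 = 1, e2e1 = -e1e2:
Scalar part s = (-2)*5 + 2*3 = -10 + 6 = -4
Bivector part b = (-2)*3 - 2*5 = -6 - 10 = -16
uv = -4 - 16*e12


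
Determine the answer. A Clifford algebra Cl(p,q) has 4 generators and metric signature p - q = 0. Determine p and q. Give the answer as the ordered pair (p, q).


We need p + q = 4 and p - q = 0.
Adding: 2p = 4 + 0 = 4, so p = 2.
Then q = 4 - 2 = 2.
(p, q) = (2, 2)


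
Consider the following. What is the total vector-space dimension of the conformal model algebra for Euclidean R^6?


The conformal model of R^6 uses Cl(7,1): the 6 Euclidean generators plus two extra orthogonal generators e+ (e+^2 = +1) and e- (e-^2 = -1), from which the null vectors e0, einf are built.
Number of generators m = 6 + 2 = 8.
dim Cl(p,q) = 2^m = 2^8 = 256


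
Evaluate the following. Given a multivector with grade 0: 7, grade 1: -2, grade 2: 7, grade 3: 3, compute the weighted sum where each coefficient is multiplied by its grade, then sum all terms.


Grade-weighted sum = sum of grade_k * coefficient_k
0*7 = 0
1*(-2) = -2
2*7 = 14
3*3 = 9
Total = 0 + (-2) + 14 + 9 = 21


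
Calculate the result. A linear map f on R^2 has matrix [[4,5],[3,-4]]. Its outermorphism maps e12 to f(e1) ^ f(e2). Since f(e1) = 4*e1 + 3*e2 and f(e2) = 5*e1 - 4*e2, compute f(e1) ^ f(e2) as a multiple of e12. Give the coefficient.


The outermorphism of a linear map f sends e1^e2 to f(e1)^f(e2).
f(e1) = 4*e1 + 3*e2
f(e2) = 5*e1 - 4*e2
f(e1) ^ f(e2) = (4*e1 + 3*e2) ^ (5*e1 - 4*e2)
= 4*(-4)*e12 + 3*5*e21
= (-16 - 15)*e12
= -31*e12
Coefficient = -31


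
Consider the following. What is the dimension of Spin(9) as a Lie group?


Spin(n) double-covers SO(n); both have Lie algebra so(n) of dimension n(n-1)/2.
n = 9
n(n-1) = 9 * 8 = 72
dim Spin(9) = 72/2 = 36


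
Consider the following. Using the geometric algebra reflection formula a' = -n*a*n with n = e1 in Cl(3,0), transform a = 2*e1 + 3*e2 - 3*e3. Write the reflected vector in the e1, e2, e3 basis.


Reflection formula: a' = -n*a*n, with n = e1 (unit vector, n^2 = 1).
For reflection through hyperplane perp to e1:
The component along e1 flips sign, others stay.
a = (2, 3, -3)
a' = (-2, 3, -3)
a' = -2*e1 + 3*e2 - 3*e3


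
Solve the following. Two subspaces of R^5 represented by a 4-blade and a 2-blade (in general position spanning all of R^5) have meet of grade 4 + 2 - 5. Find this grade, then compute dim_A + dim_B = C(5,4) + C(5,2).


Meet grade = grade(A) + grade(B) - n
= 4 + 2 - 5 = 1
C(5,4) = 5
C(5,2) = 10
dim_A + dim_B = 5 + 10 = 15


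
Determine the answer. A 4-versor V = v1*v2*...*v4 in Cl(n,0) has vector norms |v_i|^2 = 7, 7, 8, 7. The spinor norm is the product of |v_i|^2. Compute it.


Spinor norm N(V) = |v1|^2 * |v2|^2 * ... * |v4|^2
= 7 * 7 * 8 * 7
Running product: 7, 49, 392, 2744
N(V) = 2744
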